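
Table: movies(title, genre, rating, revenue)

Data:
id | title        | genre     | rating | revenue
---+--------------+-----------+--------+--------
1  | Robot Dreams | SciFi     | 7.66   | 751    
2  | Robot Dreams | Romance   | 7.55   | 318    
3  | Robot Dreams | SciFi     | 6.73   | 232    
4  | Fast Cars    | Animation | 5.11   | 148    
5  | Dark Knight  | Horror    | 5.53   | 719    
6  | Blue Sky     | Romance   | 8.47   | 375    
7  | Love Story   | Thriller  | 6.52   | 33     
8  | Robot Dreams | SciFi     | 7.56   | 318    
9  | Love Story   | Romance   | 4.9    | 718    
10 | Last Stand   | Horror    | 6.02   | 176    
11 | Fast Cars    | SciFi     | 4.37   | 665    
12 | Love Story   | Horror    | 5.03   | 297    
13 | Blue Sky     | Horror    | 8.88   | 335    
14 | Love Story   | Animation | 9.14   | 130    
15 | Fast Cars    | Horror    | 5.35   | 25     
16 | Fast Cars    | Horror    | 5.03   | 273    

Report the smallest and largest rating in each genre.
SELECT genre, MIN(rating), MAX(rating)
FROM movies
GROUP BY genre

Result:
  Animation: min=5.11, max=9.14
  Horror: min=5.03, max=8.88
  Romance: min=4.90, max=8.47
  SciFi: min=4.37, max=7.66
  Thriller: min=6.52, max=6.52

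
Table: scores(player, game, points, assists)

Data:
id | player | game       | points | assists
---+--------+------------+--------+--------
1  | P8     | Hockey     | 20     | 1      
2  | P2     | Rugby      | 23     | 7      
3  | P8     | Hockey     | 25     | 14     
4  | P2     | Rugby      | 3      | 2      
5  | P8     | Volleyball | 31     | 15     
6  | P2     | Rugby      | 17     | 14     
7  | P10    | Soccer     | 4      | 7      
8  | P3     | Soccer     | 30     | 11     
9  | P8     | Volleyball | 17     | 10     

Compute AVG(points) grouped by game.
SELECT game, AVG(points) as result
FROM scores
GROUP BY game

Result:
  Hockey: 22.50
  Rugby: 14.33
  Soccer: 17.00
  Volleyball: 24.00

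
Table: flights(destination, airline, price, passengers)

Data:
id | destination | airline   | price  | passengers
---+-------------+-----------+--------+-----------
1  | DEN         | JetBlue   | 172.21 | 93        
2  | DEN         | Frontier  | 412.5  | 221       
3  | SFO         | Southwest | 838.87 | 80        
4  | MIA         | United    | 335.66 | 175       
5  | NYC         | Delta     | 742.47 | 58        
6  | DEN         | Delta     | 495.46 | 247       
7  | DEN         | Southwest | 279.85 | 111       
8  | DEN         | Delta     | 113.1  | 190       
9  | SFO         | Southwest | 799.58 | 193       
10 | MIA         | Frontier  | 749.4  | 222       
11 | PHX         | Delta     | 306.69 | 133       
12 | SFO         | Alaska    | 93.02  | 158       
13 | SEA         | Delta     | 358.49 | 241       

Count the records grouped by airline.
SELECT airline, COUNT(*) as count
FROM flights
GROUP BY airline

Result:
  Alaska: 1
  Delta: 5
  Frontier: 2
  JetBlue: 1
  Southwest: 3
  United: 1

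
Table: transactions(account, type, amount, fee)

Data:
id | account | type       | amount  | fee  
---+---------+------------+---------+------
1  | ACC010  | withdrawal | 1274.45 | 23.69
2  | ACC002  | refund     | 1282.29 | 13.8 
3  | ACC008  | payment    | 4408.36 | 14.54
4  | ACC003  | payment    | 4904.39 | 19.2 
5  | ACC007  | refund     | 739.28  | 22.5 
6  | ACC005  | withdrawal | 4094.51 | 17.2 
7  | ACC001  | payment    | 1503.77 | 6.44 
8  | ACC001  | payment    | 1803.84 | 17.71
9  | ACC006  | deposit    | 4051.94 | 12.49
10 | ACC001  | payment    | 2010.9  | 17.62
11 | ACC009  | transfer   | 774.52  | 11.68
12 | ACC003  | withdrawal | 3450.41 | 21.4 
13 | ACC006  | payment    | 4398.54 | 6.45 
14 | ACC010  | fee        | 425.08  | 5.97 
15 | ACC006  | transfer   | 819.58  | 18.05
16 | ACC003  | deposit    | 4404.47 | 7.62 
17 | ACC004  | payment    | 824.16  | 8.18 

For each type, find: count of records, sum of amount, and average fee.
SELECT type,
       COUNT(*) as cnt,
       SUM(amount) as total_amount,
       AVG(fee) as avg_fee
FROM transactions
GROUP BY type

Result:
  deposit: 2 records, 8456.41 total amount, 10.06 avg fee
  fee: 1 records, 425.08 total amount, 5.97 avg fee
  payment: 7 records, 19853.96 total amount, 12.88 avg fee
  refund: 2 records, 2021.57 total amount, 18.15 avg fee
  transfer: 2 records, 1594.10 total amount, 14.87 avg fee
  withdrawal: 3 records, 8819.37 total amount, 20.76 avg fee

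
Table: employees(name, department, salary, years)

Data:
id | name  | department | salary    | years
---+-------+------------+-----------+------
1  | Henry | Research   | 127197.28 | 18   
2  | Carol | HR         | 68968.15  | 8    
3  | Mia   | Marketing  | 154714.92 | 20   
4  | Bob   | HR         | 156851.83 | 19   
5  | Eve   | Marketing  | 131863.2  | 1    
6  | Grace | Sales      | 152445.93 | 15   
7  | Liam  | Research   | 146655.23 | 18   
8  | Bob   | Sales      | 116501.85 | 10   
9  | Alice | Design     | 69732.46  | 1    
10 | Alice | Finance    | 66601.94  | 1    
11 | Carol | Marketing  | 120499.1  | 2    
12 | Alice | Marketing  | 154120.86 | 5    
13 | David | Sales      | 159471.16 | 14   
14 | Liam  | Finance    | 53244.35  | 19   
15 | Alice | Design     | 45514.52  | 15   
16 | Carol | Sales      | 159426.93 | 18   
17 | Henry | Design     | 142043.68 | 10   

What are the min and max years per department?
SELECT department, MIN(years), MAX(years)
FROM employees
GROUP BY department

Result:
  Design: min=1, max=15
  Finance: min=1, max=19
  HR: min=8, max=19
  Marketing: min=1, max=20
  Research: min=18, max=18
  Sales: min=10, max=18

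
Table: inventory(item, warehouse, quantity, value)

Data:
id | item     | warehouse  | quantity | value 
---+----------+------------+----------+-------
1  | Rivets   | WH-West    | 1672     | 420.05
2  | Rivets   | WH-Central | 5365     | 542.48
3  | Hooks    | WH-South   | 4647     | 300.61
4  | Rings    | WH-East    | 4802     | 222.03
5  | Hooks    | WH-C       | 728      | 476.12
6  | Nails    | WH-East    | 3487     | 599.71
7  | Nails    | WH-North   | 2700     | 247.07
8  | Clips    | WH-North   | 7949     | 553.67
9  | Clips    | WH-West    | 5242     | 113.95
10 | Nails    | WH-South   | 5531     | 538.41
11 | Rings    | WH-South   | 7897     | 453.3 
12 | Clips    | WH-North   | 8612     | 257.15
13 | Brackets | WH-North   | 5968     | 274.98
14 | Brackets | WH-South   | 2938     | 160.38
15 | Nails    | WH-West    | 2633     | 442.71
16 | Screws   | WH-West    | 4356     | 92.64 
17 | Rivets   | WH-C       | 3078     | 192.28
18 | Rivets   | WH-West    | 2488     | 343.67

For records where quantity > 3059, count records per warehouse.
SELECT warehouse, COUNT(*)
FROM inventory
WHERE quantity > 3059
GROUP BY warehouse

Note: WHERE filters rows before grouping.

Result:
  WH-C: 1
  WH-Central: 1
  WH-East: 2
  WH-North: 3
  WH-South: 3
  WH-West: 2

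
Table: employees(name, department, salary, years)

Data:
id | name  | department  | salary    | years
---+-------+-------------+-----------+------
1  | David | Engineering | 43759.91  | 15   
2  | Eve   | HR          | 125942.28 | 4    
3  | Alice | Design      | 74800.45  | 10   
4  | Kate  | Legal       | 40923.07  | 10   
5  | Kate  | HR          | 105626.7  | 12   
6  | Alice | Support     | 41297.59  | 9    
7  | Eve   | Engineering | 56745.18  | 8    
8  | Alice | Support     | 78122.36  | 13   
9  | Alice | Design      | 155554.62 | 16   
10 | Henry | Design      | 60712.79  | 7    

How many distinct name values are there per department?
SELECT department, COUNT(DISTINCT name)
FROM employees
GROUP BY department

Result:
  Design: 2 distinct
  Engineering: 2 distinct
  HR: 2 distinct
  Legal: 1 distinct
  Support: 1 distinct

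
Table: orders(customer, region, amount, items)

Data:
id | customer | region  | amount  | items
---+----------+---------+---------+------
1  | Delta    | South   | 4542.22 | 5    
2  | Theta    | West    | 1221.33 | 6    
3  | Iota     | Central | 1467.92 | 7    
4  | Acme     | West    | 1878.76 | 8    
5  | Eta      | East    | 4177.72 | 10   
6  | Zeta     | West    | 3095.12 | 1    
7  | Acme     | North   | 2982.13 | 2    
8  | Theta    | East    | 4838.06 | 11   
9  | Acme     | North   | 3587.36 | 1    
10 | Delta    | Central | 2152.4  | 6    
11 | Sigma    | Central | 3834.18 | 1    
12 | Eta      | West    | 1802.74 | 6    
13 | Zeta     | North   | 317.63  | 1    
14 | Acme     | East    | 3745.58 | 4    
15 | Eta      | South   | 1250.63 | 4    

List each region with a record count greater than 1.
SELECT region, COUNT(*) as cnt
FROM orders
GROUP BY region
HAVING COUNT(*) > 1

Result:
  Central: 3
  East: 3
  North: 3
  South: 2
  West: 4

Note: HAVING filters groups after aggregation, WHERE filters rows before.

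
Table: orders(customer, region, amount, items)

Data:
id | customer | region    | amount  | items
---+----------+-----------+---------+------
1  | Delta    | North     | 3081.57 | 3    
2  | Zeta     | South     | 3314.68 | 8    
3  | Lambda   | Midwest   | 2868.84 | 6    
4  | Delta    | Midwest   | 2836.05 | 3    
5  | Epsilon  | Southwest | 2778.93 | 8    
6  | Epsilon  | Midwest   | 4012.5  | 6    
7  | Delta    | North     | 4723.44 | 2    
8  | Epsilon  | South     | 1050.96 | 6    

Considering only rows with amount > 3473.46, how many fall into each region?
SELECT region, COUNT(*)
FROM orders
WHERE amount > 3473.46
GROUP BY region

Note: WHERE filters rows before grouping.

Result:
  Midwest: 1
  North: 1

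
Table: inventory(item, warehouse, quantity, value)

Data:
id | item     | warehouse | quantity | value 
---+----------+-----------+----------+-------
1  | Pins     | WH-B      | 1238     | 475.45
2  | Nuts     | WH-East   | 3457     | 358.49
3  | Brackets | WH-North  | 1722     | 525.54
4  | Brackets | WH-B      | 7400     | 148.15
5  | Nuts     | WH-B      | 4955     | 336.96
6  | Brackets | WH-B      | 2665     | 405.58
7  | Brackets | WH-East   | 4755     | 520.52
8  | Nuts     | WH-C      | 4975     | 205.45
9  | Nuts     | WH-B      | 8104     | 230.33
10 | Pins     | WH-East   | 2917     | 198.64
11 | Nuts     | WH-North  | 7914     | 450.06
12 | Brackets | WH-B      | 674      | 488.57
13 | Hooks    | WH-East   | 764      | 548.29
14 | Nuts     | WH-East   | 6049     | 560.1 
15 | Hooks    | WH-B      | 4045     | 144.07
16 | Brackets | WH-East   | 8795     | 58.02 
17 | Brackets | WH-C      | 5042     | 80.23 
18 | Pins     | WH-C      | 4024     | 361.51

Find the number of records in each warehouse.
SELECT warehouse, COUNT(*) as count
FROM inventory
GROUP BY warehouse

Result:
  WH-B: 7
  WH-C: 3
  WH-East: 6
  WH-North: 2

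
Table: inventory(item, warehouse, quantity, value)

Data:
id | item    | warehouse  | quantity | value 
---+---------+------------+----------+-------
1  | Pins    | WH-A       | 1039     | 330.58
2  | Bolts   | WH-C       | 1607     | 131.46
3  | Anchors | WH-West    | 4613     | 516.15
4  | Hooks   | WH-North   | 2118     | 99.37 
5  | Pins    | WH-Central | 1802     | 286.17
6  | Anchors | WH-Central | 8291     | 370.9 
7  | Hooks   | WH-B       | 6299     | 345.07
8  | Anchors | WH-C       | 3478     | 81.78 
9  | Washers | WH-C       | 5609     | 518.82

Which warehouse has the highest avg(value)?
SELECT warehouse, AVG(value) as val
FROM inventory
GROUP BY warehouse
ORDER BY val DESC
LIMIT 1

Result: WH-West with avg(value) = 516.15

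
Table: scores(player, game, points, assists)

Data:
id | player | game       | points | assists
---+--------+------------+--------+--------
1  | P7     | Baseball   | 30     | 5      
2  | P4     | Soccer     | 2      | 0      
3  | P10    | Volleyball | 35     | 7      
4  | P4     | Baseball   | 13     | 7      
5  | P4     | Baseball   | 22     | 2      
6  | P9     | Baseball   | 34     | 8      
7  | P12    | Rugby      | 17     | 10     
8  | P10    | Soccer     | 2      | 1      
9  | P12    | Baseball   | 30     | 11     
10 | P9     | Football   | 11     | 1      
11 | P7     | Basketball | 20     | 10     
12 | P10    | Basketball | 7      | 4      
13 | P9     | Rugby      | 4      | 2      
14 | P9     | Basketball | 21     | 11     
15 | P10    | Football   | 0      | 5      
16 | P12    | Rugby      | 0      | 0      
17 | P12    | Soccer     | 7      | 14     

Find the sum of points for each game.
SELECT game, SUM(points) as result
FROM scores
GROUP BY game

Result:
  Baseball: 129
  Basketball: 48
  Football: 11
  Rugby: 21
  Soccer: 11
  Volleyball: 35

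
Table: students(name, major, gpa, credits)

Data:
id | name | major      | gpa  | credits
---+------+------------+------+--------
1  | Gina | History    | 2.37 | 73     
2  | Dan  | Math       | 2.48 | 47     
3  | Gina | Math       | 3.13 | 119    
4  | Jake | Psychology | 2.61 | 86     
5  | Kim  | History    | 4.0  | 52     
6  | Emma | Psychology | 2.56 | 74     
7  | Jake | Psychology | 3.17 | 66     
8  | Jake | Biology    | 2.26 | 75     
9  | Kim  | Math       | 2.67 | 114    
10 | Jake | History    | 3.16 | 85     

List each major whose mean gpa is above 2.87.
SELECT major, AVG(gpa)
FROM students
GROUP BY major
HAVING AVG(gpa) > 2.87

Result:
  History: avg=3.18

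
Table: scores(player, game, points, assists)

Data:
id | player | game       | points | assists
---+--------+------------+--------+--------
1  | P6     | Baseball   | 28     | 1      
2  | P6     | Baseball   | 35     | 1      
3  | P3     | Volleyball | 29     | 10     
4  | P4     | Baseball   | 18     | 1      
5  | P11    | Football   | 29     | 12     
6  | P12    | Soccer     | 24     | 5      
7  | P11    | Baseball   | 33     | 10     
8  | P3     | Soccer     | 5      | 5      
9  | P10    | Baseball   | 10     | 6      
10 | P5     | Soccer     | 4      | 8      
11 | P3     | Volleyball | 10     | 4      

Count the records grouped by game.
SELECT game, COUNT(*) as count
FROM scores
GROUP BY game

Result:
  Baseball: 5
  Football: 1
  Soccer: 3
  Volleyball: 2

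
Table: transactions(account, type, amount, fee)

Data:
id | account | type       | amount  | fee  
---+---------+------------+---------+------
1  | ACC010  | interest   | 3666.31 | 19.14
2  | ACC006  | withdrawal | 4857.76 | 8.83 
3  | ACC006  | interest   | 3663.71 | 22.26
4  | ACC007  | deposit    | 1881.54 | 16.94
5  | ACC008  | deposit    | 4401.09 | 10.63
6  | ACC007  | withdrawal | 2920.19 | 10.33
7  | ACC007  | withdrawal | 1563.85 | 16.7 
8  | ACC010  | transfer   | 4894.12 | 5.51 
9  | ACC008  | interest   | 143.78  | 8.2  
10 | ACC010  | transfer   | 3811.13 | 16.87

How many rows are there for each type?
SELECT type, COUNT(*) as count
FROM transactions
GROUP BY type

Result:
  deposit: 2
  interest: 3
  transfer: 2
  withdrawal: 3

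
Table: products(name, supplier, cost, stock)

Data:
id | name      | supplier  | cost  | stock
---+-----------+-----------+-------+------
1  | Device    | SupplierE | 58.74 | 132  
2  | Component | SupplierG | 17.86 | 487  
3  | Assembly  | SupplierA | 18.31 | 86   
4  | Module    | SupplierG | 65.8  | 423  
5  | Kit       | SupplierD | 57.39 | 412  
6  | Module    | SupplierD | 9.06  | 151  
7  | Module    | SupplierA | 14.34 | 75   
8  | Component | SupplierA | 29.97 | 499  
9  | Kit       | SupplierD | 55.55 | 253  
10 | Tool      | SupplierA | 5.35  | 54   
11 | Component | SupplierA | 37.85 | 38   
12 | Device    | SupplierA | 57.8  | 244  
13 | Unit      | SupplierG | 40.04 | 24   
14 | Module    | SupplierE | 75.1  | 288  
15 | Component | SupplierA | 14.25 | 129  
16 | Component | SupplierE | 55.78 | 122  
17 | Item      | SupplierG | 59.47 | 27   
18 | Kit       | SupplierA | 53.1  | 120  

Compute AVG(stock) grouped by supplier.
SELECT supplier, AVG(stock) as result
FROM products
GROUP BY supplier

Result:
  SupplierA: 155.63
  SupplierD: 272.00
  SupplierE: 180.67
  SupplierG: 240.25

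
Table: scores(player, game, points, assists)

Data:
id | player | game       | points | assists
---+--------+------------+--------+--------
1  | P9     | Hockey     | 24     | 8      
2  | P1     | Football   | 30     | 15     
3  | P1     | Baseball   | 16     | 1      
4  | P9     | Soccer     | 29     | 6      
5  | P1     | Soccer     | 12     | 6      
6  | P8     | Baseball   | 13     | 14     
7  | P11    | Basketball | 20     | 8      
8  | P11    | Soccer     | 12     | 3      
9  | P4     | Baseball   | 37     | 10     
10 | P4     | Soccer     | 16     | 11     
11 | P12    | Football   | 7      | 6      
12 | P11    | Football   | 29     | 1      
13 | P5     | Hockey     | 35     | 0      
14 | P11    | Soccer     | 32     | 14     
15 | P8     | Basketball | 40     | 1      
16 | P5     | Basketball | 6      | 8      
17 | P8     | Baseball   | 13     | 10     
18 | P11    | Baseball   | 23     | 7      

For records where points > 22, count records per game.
SELECT game, COUNT(*)
FROM scores
WHERE points > 22
GROUP BY game

Note: WHERE filters rows before grouping.

Result:
  Baseball: 2
  Basketball: 1
  Football: 2
  Hockey: 2
  Soccer: 2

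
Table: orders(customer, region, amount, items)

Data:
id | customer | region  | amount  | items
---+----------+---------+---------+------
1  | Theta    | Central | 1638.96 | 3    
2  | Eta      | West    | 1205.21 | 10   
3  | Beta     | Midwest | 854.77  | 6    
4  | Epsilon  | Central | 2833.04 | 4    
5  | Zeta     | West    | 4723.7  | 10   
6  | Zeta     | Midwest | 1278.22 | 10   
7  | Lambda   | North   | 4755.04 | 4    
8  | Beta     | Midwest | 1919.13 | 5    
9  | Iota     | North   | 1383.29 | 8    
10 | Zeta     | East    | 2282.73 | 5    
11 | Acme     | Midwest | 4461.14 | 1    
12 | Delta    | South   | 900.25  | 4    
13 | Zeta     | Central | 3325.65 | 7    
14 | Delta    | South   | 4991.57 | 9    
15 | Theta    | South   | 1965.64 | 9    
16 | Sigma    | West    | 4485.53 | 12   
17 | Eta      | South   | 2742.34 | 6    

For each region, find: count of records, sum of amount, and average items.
SELECT region,
       COUNT(*) as cnt,
       SUM(amount) as total_amount,
       AVG(items) as avg_items
FROM orders
GROUP BY region

Result:
  Central: 3 records, 7797.65 total amount, 4.67 avg items
  East: 1 records, 2282.73 total amount, 5.00 avg items
  Midwest: 4 records, 8513.26 total amount, 5.50 avg items
  North: 2 records, 6138.33 total amount, 6.00 avg items
  South: 4 records, 10599.80 total amount, 7.00 avg items
  West: 3 records, 10414.44 total amount, 10.67 avg items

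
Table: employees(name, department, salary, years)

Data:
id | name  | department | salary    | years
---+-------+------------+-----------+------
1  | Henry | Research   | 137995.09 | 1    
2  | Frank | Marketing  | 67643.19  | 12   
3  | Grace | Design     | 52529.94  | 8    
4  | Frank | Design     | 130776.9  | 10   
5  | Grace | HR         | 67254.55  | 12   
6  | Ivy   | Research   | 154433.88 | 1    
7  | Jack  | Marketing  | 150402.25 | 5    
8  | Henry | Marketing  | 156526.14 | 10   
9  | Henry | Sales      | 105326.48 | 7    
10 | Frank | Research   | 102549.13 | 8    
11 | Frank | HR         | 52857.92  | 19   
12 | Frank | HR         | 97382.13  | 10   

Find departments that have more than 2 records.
SELECT department, COUNT(*) as cnt
FROM employees
GROUP BY department
HAVING COUNT(*) > 2

Result:
  HR: 3
  Marketing: 3
  Research: 3

Note: HAVING filters groups after aggregation, WHERE filters rows before.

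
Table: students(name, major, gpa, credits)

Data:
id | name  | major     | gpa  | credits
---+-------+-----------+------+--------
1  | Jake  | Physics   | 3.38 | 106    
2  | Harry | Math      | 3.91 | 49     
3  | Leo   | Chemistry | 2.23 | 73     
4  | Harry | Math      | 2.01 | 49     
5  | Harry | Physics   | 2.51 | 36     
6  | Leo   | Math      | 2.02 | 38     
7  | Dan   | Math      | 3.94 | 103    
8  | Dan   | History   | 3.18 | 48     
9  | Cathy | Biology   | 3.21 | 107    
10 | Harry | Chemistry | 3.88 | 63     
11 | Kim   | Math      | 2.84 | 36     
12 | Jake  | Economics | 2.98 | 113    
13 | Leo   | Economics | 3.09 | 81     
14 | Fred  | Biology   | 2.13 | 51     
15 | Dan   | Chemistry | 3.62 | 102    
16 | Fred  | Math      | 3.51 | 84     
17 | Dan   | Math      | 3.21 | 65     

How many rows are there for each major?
SELECT major, COUNT(*) as count
FROM students
GROUP BY major

Result:
  Biology: 2
  Chemistry: 3
  Economics: 2
  History: 1
  Math: 7
  Physics: 2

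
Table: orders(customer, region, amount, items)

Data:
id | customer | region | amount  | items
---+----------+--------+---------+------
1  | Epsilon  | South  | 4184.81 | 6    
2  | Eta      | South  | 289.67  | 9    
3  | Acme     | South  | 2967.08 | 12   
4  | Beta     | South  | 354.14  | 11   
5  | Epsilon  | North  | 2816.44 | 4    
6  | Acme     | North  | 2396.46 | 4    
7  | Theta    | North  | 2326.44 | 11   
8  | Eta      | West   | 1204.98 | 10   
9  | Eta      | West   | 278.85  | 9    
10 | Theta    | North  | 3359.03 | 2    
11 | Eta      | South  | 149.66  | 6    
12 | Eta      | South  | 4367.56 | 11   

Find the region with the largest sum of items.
SELECT region, SUM(items) as val
FROM orders
GROUP BY region
ORDER BY val DESC
LIMIT 1

Result: South with sum(items) = 55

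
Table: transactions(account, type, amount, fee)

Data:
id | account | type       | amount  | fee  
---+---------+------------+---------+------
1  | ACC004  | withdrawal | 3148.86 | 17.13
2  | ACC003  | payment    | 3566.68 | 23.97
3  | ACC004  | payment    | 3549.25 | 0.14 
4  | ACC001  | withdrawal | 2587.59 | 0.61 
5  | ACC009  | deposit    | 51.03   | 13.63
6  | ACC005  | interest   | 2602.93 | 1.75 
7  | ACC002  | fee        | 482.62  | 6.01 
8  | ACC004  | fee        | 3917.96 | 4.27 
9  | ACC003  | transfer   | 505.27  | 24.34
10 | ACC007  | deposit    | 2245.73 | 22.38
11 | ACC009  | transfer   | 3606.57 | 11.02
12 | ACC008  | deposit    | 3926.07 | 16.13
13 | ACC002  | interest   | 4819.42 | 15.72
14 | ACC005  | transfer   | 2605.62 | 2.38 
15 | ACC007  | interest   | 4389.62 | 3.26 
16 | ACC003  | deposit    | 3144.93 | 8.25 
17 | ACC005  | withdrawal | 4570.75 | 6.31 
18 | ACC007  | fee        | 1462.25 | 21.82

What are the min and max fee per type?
SELECT type, MIN(fee), MAX(fee)
FROM transactions
GROUP BY type

Result:
  deposit: min=8.25, max=22.38
  fee: min=4.27, max=21.82
  interest: min=1.75, max=15.72
  payment: min=0.14, max=23.97
  transfer: min=2.38, max=24.34
  withdrawal: min=0.61, max=17.13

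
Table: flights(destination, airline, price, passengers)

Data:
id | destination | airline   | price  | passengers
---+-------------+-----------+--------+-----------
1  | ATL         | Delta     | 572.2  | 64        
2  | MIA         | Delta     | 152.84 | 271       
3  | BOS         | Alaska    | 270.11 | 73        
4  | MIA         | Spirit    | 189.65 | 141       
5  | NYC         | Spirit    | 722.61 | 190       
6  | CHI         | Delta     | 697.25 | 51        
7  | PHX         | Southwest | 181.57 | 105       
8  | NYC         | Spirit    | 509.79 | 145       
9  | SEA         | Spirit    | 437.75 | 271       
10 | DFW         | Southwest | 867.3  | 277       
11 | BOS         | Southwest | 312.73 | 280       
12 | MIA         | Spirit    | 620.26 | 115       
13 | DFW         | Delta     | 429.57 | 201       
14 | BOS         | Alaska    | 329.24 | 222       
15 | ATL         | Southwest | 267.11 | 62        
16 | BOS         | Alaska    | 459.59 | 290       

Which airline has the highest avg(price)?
SELECT airline, AVG(price) as val
FROM flights
GROUP BY airline
ORDER BY val DESC
LIMIT 1

Result: Spirit with avg(price) = 496.01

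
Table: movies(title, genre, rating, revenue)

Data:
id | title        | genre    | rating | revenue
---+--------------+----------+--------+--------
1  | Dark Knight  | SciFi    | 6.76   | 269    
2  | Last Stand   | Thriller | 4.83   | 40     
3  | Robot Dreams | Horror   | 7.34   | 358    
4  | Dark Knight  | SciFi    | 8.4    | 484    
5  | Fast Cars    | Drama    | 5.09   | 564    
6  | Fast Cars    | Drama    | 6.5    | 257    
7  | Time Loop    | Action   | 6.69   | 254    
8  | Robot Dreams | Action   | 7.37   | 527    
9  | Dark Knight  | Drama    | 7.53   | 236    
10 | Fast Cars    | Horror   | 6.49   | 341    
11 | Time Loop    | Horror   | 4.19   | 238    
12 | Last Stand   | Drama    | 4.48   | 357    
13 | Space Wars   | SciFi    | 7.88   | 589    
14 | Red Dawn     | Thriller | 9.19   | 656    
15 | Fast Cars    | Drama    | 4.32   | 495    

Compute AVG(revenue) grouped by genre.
SELECT genre, AVG(revenue) as result
FROM movies
GROUP BY genre

Result:
  Action: 390.50
  Drama: 381.80
  Horror: 312.33
  SciFi: 447.33
  Thriller: 348.00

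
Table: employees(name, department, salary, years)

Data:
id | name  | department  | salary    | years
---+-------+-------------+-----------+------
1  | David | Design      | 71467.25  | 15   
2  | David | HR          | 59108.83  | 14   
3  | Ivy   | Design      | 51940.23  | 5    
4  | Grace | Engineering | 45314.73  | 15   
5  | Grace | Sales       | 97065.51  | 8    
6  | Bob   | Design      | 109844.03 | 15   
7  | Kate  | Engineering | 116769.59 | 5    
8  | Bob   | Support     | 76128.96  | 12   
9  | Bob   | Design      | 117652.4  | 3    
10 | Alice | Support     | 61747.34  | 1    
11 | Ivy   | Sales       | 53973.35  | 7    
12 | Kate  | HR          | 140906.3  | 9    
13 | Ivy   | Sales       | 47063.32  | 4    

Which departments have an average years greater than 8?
SELECT department, AVG(years)
FROM employees
GROUP BY department
HAVING AVG(years) > 8

Result:
  Design: avg=9.50
  Engineering: avg=10.00
  HR: avg=11.50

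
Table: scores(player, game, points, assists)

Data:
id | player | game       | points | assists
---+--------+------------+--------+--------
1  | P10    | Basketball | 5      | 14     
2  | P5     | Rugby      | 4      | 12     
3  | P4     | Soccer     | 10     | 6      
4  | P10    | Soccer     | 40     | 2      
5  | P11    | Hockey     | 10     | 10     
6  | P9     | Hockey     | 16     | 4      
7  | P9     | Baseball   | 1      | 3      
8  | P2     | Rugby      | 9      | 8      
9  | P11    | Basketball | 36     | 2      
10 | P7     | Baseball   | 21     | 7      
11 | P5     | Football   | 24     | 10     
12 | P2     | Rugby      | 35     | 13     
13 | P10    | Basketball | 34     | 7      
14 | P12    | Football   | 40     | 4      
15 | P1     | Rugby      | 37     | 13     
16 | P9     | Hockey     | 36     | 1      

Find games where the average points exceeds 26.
SELECT game, AVG(points)
FROM scores
GROUP BY game
HAVING AVG(points) > 26

Result:
  Football: avg=32.00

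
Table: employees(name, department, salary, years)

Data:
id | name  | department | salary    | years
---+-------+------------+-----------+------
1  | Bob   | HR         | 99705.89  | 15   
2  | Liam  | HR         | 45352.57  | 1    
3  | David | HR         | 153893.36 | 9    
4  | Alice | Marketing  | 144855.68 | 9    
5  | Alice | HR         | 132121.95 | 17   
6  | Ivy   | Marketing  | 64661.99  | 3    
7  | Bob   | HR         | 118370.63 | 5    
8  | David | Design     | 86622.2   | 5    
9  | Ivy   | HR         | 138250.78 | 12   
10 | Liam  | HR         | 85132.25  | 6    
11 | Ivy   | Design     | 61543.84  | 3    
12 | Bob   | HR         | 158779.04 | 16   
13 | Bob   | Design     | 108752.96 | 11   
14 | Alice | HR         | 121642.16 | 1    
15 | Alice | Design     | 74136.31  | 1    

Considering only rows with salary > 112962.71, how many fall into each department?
SELECT department, COUNT(*)
FROM employees
WHERE salary > 112962.71
GROUP BY department

Note: WHERE filters rows before grouping.

Result:
  HR: 6
  Marketing: 1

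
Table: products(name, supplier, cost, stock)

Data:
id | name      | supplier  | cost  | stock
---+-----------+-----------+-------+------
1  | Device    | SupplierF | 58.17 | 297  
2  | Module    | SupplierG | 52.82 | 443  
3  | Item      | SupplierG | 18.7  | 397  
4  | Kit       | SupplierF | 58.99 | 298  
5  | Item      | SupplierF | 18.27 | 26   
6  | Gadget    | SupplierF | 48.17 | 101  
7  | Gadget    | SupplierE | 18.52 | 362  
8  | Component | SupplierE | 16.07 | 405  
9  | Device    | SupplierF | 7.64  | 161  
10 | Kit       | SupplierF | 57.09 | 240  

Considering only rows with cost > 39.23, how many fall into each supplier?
SELECT supplier, COUNT(*)
FROM products
WHERE cost > 39.23
GROUP BY supplier

Note: WHERE filters rows before grouping.

Result:
  SupplierF: 4
  SupplierG: 1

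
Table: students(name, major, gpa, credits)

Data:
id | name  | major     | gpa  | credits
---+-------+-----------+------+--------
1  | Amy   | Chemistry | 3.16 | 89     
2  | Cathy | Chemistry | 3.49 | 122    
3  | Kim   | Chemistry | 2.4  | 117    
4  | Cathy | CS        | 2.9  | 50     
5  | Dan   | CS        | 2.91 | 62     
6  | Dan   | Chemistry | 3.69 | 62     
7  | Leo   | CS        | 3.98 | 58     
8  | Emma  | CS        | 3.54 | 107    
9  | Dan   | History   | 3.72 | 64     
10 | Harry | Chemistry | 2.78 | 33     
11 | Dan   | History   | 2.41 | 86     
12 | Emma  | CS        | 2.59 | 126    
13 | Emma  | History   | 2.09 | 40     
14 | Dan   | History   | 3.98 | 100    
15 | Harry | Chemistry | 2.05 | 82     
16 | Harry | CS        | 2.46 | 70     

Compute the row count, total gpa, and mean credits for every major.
SELECT major,
       COUNT(*) as cnt,
       SUM(gpa) as total_gpa,
       AVG(credits) as avg_credits
FROM students
GROUP BY major

Result:
  CS: 6 records, 18.38 total gpa, 78.83 avg credits
  Chemistry: 6 records, 17.57 total gpa, 84.17 avg credits
  History: 4 records, 12.20 total gpa, 72.50 avg credits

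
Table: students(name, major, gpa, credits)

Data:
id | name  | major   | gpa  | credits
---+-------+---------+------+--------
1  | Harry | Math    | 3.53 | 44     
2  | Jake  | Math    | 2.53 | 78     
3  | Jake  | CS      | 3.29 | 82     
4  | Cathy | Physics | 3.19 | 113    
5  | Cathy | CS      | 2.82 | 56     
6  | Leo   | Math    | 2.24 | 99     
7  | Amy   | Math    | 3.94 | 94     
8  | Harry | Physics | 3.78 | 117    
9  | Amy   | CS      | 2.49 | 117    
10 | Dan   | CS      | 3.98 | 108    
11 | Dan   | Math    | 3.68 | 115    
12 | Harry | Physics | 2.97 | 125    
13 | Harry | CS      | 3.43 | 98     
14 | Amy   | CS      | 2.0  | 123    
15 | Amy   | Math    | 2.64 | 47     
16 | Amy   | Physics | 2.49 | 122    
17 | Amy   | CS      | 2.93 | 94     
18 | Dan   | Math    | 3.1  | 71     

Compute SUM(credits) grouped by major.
SELECT major, SUM(credits) as result
FROM students
GROUP BY major

Result:
  CS: 678
  Math: 548
  Physics: 477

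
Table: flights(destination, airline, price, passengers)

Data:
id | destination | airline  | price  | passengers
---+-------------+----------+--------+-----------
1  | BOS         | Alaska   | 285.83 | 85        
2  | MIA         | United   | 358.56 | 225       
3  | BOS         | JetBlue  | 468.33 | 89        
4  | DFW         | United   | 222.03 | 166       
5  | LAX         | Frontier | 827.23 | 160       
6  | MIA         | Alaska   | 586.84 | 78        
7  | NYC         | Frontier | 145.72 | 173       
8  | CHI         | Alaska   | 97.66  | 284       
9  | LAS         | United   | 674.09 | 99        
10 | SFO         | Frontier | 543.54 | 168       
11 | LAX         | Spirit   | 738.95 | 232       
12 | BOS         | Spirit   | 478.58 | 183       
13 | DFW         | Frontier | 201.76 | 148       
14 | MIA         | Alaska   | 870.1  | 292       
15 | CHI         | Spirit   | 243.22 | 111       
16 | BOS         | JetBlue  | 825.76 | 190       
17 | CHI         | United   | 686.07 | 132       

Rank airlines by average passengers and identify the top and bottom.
SELECT airline, AVG(passengers)
FROM flights
GROUP BY airline
ORDER BY AVG(passengers)

All groups:
  JetBlue: 139.50
  United: 155.50
  Frontier: 162.25
  Spirit: 175.33
  Alaska: 184.75

Highest: Alaska (184.75)
Lowest: JetBlue (139.50)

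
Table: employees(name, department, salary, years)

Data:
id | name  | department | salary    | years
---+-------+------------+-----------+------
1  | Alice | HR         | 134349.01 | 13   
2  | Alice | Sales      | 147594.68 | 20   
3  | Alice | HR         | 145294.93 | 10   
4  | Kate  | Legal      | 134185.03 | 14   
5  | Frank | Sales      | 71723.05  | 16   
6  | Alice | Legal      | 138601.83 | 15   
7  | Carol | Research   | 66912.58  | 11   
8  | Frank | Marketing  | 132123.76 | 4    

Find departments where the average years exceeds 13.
SELECT department, AVG(years)
FROM employees
GROUP BY department
HAVING AVG(years) > 13

Result:
  Legal: avg=14.50
  Sales: avg=18.00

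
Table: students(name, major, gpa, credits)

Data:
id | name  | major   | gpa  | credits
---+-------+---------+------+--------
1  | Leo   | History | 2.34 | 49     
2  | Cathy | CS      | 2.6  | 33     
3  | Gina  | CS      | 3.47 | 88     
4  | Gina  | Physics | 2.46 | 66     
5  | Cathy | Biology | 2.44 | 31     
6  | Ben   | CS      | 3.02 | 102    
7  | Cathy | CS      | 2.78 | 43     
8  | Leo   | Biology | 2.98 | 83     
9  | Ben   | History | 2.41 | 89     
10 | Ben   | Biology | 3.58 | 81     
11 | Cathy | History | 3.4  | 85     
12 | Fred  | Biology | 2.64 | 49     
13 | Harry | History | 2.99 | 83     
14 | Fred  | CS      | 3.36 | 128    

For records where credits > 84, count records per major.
SELECT major, COUNT(*)
FROM students
WHERE credits > 84
GROUP BY major

Note: WHERE filters rows before grouping.

Result:
  CS: 3
  History: 2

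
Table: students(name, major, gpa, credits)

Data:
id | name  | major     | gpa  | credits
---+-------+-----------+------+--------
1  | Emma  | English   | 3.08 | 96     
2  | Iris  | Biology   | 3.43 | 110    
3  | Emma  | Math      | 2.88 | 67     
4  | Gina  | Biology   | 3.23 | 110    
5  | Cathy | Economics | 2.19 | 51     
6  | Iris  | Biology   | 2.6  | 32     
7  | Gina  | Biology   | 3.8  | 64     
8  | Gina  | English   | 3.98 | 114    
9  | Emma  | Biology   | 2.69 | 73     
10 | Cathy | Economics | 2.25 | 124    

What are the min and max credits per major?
SELECT major, MIN(credits), MAX(credits)
FROM students
GROUP BY major

Result:
  Biology: min=32, max=110
  Economics: min=51, max=124
  English: min=96, max=114
  Math: min=67, max=67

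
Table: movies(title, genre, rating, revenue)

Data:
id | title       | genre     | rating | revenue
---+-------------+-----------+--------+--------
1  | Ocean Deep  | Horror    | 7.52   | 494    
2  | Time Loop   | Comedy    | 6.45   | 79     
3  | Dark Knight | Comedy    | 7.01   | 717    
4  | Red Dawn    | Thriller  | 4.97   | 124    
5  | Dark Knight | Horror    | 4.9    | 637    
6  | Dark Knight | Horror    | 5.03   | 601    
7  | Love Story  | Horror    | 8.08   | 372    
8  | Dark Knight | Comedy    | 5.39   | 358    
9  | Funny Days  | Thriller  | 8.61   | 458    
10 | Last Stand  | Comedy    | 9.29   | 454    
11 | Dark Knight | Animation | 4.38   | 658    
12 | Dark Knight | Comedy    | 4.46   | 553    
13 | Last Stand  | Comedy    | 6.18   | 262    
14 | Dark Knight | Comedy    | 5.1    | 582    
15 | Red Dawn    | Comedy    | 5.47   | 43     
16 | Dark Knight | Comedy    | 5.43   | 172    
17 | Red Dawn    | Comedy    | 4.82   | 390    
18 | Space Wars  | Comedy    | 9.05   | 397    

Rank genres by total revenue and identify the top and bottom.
SELECT genre, SUM(revenue)
FROM movies
GROUP BY genre
ORDER BY SUM(revenue)

All groups:
  Thriller: 582
  Animation: 658
  Horror: 2104
  Comedy: 4007

Highest: Comedy (4007)
Lowest: Thriller (582)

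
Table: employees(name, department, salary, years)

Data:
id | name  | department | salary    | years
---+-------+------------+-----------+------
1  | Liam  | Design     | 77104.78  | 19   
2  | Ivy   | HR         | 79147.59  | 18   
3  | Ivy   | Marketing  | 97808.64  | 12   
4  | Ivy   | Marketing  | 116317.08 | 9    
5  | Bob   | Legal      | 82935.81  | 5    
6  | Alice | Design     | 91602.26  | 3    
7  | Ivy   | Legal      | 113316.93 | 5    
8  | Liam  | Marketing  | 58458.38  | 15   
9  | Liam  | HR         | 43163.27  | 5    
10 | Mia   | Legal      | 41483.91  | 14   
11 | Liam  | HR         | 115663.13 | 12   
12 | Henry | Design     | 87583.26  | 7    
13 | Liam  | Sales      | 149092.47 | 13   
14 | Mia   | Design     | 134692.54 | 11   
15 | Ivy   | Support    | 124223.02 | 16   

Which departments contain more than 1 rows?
SELECT department, COUNT(*) as cnt
FROM employees
GROUP BY department
HAVING COUNT(*) > 1

Result:
  Design: 4
  HR: 3
  Legal: 3
  Marketing: 3

Note: HAVING filters groups after aggregation, WHERE filters rows before.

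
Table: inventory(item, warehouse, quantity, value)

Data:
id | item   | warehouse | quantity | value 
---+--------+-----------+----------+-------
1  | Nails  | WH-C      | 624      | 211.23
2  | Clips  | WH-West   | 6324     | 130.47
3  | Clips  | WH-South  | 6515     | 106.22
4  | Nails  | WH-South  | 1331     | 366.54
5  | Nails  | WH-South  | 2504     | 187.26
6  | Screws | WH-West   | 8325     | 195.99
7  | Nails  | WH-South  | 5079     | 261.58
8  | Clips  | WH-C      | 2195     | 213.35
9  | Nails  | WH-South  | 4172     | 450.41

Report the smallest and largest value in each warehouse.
SELECT warehouse, MIN(value), MAX(value)
FROM inventory
GROUP BY warehouse

Result:
  WH-C: min=211.23, max=213.35
  WH-South: min=106.22, max=450.41
  WH-West: min=130.47, max=195.99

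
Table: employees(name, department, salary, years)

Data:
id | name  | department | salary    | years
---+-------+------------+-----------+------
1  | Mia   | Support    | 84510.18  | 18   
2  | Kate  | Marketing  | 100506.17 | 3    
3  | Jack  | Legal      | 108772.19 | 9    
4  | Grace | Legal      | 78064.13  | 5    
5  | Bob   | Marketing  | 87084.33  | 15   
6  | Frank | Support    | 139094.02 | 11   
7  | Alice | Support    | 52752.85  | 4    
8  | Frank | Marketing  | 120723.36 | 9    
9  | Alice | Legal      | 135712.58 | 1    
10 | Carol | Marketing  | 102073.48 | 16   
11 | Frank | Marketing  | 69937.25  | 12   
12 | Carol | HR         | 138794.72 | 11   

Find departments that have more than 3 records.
SELECT department, COUNT(*) as cnt
FROM employees
GROUP BY department
HAVING COUNT(*) > 3

Result:
  Marketing: 5

Note: HAVING filters groups after aggregation, WHERE filters rows before.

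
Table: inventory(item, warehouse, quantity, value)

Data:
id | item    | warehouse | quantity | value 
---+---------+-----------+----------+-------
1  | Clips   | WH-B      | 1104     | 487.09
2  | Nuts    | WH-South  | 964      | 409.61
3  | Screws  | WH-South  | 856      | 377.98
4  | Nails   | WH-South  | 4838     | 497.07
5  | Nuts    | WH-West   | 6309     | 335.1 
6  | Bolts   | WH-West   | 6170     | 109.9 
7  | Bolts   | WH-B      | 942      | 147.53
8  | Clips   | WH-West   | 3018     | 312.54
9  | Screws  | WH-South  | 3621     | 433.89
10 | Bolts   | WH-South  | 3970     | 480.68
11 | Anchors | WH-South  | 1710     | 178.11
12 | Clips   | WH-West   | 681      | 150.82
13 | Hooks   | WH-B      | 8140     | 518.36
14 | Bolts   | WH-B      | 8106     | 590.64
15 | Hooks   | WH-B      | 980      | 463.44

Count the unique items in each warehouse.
SELECT warehouse, COUNT(DISTINCT item)
FROM inventory
GROUP BY warehouse

Result:
  WH-B: 3 distinct
  WH-South: 5 distinct
  WH-West: 3 distinct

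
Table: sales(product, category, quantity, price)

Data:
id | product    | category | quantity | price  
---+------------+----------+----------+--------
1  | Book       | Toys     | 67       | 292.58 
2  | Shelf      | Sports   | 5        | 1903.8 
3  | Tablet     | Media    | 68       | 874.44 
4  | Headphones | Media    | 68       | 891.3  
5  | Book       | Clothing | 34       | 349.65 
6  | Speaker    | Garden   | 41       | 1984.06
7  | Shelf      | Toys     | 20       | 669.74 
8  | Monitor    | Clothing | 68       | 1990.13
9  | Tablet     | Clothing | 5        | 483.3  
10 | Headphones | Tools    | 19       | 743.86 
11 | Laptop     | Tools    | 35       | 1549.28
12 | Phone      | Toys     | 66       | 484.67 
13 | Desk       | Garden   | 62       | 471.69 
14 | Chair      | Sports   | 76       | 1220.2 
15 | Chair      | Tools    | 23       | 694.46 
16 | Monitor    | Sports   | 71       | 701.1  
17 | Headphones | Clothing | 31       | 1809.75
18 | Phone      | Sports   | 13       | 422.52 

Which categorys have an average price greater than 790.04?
SELECT category, AVG(price)
FROM sales
GROUP BY category
HAVING AVG(price) > 790.04

Result:
  Clothing: avg=1158.21
  Garden: avg=1227.88
  Media: avg=882.87
  Sports: avg=1061.91
  Tools: avg=995.87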